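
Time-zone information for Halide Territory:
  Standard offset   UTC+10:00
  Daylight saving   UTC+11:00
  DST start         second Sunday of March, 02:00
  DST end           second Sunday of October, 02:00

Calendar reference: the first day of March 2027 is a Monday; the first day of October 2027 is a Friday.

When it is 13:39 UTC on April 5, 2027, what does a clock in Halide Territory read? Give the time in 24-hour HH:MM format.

1 March 2027 is a Monday, so the first Sunday is March 7 and the second is March 14.
1 October 2027 is a Friday, so the first Sunday is October 3 and the second is October 10.
At the standard offset (UTC+10:00), 13:39 UTC + 10h = 23:39 Halide Territory standard time.
The standard-time date in Halide Territory, April 5, 2027, falls between 14 March and 10 October, so daylight saving is in effect and Halide Territory is at UTC+11:00.
13:39 UTC + 11h = 00:39 local (rolling into the next day, 6 April 2027).

00:39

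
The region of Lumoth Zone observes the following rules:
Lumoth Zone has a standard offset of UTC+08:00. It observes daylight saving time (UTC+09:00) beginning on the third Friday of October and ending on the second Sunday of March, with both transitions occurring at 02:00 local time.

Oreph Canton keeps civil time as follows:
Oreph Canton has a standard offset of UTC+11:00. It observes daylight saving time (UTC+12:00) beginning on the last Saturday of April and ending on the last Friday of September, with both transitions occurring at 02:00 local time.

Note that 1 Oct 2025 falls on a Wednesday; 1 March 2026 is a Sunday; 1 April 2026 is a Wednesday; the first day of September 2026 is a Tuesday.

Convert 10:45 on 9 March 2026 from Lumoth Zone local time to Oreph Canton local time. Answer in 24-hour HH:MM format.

1 October 2025 is a Wednesday, so the first Friday is October 3 and the third is October 17.
1 March 2026 is a Sunday, so the first Sunday is March 1 and the second is March 8.
9 March 2026 is outside the daylight-saving period (17 October 2025 – 8 March 2026), so Lumoth Zone is on standard time, UTC+08:00.
10:45 Lumoth Zone − 8h = 02:45 UTC.
1 April 2026 is a Wednesday, so Saturdays fall on 4, 11, 18, 25; the last is April 25.
1 September 2026 is a Tuesday, so Fridays fall on 4, 11, 18, 25; the last is September 25.
At the standard offset (UTC+11:00), 02:45 UTC + 11h = 13:45 Oreph Canton standard time.
Daylight saving runs 25 April – 25 September; the standard-time date in Oreph Canton, 9 March 2026, is outside that window, so Oreph Canton is on standard time at UTC+11:00.
02:45 UTC + 11h = 13:45 Oreph Canton.

13:45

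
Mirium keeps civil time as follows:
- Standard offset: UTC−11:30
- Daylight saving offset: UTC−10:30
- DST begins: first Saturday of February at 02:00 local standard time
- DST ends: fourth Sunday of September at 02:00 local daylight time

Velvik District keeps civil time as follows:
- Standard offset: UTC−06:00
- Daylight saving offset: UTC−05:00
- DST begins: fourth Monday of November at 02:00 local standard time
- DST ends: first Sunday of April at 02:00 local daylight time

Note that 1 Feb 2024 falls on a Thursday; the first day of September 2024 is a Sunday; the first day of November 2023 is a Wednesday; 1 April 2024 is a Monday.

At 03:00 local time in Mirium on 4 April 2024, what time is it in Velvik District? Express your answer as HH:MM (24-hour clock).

1 February 2024 is a Thursday, so the first Saturday is February 3.
1 September 2024 is a Sunday, so the first Sunday is September 1 and the fourth is September 22.
4 April 2024 lies within the daylight-saving period (3 February – 22 September), so Mirium is on daylight time, UTC−10:30.
03:00 Mirium + 10h30m = 13:30 UTC.
1 November 2023 is a Wednesday, so the first Monday is November 6 and the fourth is November 27.
1 April 2024 is a Monday, so the first Sunday is April 7.
At the standard offset (UTC−06:00), 13:30 UTC − 6h = 07:30 Velvik District standard time.
The standard-time date in Velvik District, 4 April 2024, lies within the daylight-saving period (27 November 2023 – 7 April 2024), so Velvik District is on daylight time, UTC−05:00.
13:30 UTC − 5h = 08:30 Velvik District.

08:30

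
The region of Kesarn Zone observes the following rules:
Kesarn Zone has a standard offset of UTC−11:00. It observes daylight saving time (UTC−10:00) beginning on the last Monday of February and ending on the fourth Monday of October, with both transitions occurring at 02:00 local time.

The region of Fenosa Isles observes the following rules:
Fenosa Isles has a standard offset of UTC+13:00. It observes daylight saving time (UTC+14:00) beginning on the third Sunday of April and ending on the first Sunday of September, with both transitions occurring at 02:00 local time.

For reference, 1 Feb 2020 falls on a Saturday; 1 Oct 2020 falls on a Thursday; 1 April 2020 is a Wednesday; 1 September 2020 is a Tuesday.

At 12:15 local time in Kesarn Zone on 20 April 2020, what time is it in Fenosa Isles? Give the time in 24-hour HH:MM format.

12:15

1 February 2020 is a Saturday, so Mondays fall on 3, 10, 17, 24; the last is February 24.
1 October 2020 is a Thursday, so the first Monday is October 5 and the fourth is October 26.
20 April 2020 lies within the daylight-saving period (24 February – 26 October), so Kesarn Zone is on daylight time, UTC−10:00.
12:15 Kesarn Zone + 10h = 22:15 UTC.
1 April 2020 is a Wednesday, so the first Sunday is April 5 and the third is April 19.
1 September 2020 is a Tuesday, so the first Sunday is September 6.
At the standard offset (UTC+13:00), 22:15 UTC + 13h = 11:15 Fenosa Isles standard time (rolling into the next day, 21 April 2020).
The standard-time date in Fenosa Isles, 21 April 2020, lies within the daylight-saving period (19 April – 6 September), so Fenosa Isles is on daylight time, UTC+14:00.
22:15 UTC + 14h = 12:15 Fenosa Isles (rolling into the next day, 21 April 2020).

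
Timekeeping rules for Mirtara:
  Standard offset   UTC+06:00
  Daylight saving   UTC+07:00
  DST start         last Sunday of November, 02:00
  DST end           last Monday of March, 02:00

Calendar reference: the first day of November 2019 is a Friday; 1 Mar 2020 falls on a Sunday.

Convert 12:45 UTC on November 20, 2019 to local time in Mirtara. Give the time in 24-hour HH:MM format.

1 November 2019 is a Friday, so Sundays fall on 3, 10, 17, 24; the last is November 24.
1 March 2020 is a Sunday, so Mondays fall on 2, 9, 16, 23, 30; the last is March 30.
At the standard offset (UTC+06:00), 12:45 UTC + 6h = 18:45 Mirtara standard time.
The standard-time date in Mirtara, November 20, 2019, does not fall between 24 November 2019 and 30 March 2020, so daylight saving is not in effect and Mirtara is at UTC+06:00.
12:45 UTC + 6h = 18:45 local.

18:45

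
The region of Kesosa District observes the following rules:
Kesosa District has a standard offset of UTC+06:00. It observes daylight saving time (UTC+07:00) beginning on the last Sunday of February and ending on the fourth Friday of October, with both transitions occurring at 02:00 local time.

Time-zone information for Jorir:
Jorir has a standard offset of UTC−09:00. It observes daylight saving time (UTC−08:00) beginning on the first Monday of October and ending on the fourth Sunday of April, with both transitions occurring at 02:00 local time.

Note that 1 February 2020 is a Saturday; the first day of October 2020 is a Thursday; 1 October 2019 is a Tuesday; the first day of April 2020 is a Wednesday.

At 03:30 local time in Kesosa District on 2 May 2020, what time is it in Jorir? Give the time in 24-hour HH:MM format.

1 February 2020 is a Saturday, so Sundays fall on 2, 9, 16, 23; the last is February 23.
1 October 2020 is a Thursday, so the first Friday is October 2 and the fourth is October 23.
2 May 2020 falls between 23 February and 23 October, so daylight saving is in effect and Kesosa District is at UTC+07:00.
03:30 Kesosa District − 7h = 20:30 UTC (rolling into the previous day, 1 May 2020).
1 October 2019 is a Tuesday, so the first Monday is October 7.
1 April 2020 is a Wednesday, so the first Sunday is April 5 and the fourth is April 26.
At the standard offset (UTC−09:00), 20:30 UTC − 9h = 11:30 Jorir standard time.
The standard-time date in Jorir, 1 May 2020, is outside the daylight-saving period (7 October 2019 – 26 April 2020), so Jorir is on standard time, UTC−09:00.
20:30 UTC − 9h = 11:30 Jorir.

11:30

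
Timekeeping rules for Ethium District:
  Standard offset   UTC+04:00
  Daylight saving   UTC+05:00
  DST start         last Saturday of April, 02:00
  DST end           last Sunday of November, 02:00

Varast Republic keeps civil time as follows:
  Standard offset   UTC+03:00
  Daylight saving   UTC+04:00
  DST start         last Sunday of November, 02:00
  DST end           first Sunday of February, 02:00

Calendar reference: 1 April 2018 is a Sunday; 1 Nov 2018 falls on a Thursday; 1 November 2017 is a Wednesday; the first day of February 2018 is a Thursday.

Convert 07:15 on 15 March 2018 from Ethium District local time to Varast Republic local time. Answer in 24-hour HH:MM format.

1 April 2018 is a Sunday, so Saturdays fall on 7, 14, 21, 28; the last is April 28.
1 November 2018 is a Thursday, so Sundays fall on 4, 11, 18, 25; the last is November 25.
15 March 2018 is outside the daylight-saving period (28 April – 25 November), so Ethium District is on standard time, UTC+04:00.
07:15 Ethium District − 4h = 03:15 UTC.
1 November 2017 is a Wednesday, so Sundays fall on 5, 12, 19, 26; the last is November 26.
1 February 2018 is a Thursday, so the first Sunday is February 4.
At the standard offset (UTC+03:00), 03:15 UTC + 3h = 06:15 Varast Republic standard time.
Daylight saving runs 26 November 2017 – 4 February 2018; the standard-time date in Varast Republic, 15 March 2018, is outside that window, so Varast Republic is on standard time at UTC+03:00.
03:15 UTC + 3h = 06:15 Varast Republic.

06:15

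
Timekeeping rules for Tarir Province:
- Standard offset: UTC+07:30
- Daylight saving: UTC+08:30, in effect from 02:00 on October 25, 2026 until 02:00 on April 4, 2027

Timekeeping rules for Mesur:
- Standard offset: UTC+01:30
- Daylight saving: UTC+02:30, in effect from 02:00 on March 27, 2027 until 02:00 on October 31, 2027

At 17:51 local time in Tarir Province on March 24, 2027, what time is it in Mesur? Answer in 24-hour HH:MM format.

Daylight saving runs 25 October 2026 – 4 April 2027; March 24, 2027 is inside that window, so Tarir Province is at UTC+08:30.
17:51 Tarir Province − 8h30m = 09:21 UTC.
At the standard offset (UTC+01:30), 09:21 UTC + 1h30m = 10:51 Mesur standard time.
The standard-time date in Mesur, March 24, 2027, is outside the daylight-saving period (27 March – 31 October), so Mesur is on standard time, UTC+01:30.
09:21 UTC + 1h30m = 10:51 Mesur.

10:51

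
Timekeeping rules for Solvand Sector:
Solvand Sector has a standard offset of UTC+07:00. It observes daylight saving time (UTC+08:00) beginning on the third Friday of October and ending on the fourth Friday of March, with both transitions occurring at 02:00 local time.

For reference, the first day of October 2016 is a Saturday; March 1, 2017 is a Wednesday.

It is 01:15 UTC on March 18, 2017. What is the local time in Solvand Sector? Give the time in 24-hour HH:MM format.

1 October 2016 is a Saturday, so the first Friday is October 7 and the third is October 21.
1 March 2017 is a Wednesday, so the first Friday is March 3 and the fourth is March 24.
At the standard offset (UTC+07:00), 01:15 UTC + 7h = 08:15 Solvand Sector standard time.
The standard-time date in Solvand Sector, March 18, 2017, falls between 21 October 2016 and 24 March 2017, so daylight saving is in effect and Solvand Sector is at UTC+08:00.
01:15 UTC + 8h = 09:15 local.

09:15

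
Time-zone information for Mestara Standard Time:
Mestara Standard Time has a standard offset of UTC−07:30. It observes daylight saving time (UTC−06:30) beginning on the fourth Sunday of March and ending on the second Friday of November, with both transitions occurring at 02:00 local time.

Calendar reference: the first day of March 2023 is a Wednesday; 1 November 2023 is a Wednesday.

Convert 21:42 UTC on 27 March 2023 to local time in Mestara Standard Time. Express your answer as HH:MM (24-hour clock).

1 March 2023 is a Wednesday, so the first Sunday is March 5 and the fourth is March 26.
1 November 2023 is a Wednesday, so the first Friday is November 3 and the second is November 10.
At the standard offset (UTC−07:30), 21:42 UTC − 7h30m = 14:12 Mestara Standard Time standard time.
The standard-time date in Mestara Standard Time, 27 March 2023, lies within the daylight-saving period (26 March – 10 November), so Mestara Standard Time is on daylight time, UTC−06:30.
21:42 UTC − 6h30m = 15:12 local.

15:12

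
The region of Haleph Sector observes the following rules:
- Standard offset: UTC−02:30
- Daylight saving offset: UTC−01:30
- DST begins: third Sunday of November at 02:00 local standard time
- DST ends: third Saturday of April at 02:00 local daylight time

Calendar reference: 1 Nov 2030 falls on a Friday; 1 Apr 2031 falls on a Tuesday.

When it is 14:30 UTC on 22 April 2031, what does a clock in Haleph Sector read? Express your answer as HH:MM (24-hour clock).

12:00

1 November 2030 is a Friday, so the first Sunday is November 3 and the third is November 17.
1 April 2031 is a Tuesday, so the first Saturday is April 5 and the third is April 19.
At the standard offset (UTC−02:30), 14:30 UTC − 2h30m = 12:00 Haleph Sector standard time.
The standard-time date in Haleph Sector, 22 April 2031, is outside the daylight-saving period (17 November 2030 – 19 April 2031), so Haleph Sector is on standard time, UTC−02:30.
14:30 UTC − 2h30m = 12:00 local.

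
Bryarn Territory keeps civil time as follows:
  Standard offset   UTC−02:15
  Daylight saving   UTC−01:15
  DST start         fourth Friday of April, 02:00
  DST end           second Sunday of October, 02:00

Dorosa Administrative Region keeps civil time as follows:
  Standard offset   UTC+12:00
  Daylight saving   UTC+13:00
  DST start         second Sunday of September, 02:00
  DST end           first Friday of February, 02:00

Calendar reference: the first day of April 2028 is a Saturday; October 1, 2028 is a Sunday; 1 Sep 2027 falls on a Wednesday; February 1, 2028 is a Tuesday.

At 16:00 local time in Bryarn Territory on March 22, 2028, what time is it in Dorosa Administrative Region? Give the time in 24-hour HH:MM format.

1 April 2028 is a Saturday, so the first Friday is April 7 and the fourth is April 28.
1 October 2028 is a Sunday, so the first Sunday is October 1 and the second is October 8.
March 22, 2028 is outside the daylight-saving period (28 April – 8 October), so Bryarn Territory is on standard time, UTC−02:15.
16:00 Bryarn Territory + 2h15m = 18:15 UTC.
1 September 2027 is a Wednesday, so the first Sunday is September 5 and the second is September 12.
1 February 2028 is a Tuesday, so the first Friday is February 4.
At the standard offset (UTC+12:00), 18:15 UTC + 12h = 06:15 Dorosa Administrative Region standard time (rolling into the next day, 23 March 2028).
Daylight saving runs 12 September 2027 – 4 February 2028; the standard-time date in Dorosa Administrative Region, March 23, 2028, is outside that window, so Dorosa Administrative Region is on standard time at UTC+12:00.
18:15 UTC + 12h = 06:15 Dorosa Administrative Region (rolling into the next day, 23 March 2028).

06:15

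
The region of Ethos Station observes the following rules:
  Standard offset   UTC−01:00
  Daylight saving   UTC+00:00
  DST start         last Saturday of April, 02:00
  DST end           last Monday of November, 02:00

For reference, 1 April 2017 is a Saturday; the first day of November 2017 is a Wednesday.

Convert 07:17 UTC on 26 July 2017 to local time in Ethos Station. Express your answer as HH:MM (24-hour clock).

07:17

1 April 2017 is a Saturday, so Saturdays fall on 1, 8, 15, 22, 29; the last is April 29.
1 November 2017 is a Wednesday, so Mondays fall on 6, 13, 20, 27; the last is November 27.
At the standard offset (UTC−01:00), 07:17 UTC − 1h = 06:17 Ethos Station standard time.
The standard-time date in Ethos Station, 26 July 2017, lies within the daylight-saving period (29 April – 27 November), so Ethos Station is on daylight time, UTC+00:00.
07:17 UTC + 0h = 07:17 local.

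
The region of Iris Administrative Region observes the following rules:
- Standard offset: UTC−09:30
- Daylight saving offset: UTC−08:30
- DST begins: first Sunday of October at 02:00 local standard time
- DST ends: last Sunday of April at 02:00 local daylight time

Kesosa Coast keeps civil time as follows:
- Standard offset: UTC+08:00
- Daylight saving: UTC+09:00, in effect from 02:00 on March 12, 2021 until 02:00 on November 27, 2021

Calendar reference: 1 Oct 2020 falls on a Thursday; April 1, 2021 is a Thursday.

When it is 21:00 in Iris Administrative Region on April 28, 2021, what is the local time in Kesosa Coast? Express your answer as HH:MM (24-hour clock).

1 October 2020 is a Thursday, so the first Sunday is October 4.
1 April 2021 is a Thursday, so Sundays fall on 4, 11, 18, 25; the last is April 25.
Daylight saving runs 4 October 2020 – 25 April 2021; April 28, 2021 is outside that window, so Iris Administrative Region is on standard time at UTC−09:30.
21:00 Iris Administrative Region + 9h30m = 06:30 UTC (rolling into the next day, 29 April 2021).
At the standard offset (UTC+08:00), 06:30 UTC + 8h = 14:30 Kesosa Coast standard time.
The standard-time date in Kesosa Coast, April 29, 2021, lies within the daylight-saving period (12 March – 27 November), so Kesosa Coast is on daylight time, UTC+09:00.
06:30 UTC + 9h = 15:30 Kesosa Coast.

15:30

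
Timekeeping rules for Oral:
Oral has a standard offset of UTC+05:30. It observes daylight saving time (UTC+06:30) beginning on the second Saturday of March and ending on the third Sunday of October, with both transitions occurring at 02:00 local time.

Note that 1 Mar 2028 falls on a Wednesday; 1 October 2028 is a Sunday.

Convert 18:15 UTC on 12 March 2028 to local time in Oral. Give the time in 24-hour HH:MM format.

1 March 2028 is a Wednesday, so the first Saturday is March 4 and the second is March 11.
1 October 2028 is a Sunday, so the first Sunday is October 1 and the third is October 15.
At the standard offset (UTC+05:30), 18:15 UTC + 5h30m = 23:45 Oral standard time.
The standard-time date in Oral, 12 March 2028, falls between 11 March and 15 October, so daylight saving is in effect and Oral is at UTC+06:30.
18:15 UTC + 6h30m = 00:45 local (rolling into the next day, 13 March 2028).

00:45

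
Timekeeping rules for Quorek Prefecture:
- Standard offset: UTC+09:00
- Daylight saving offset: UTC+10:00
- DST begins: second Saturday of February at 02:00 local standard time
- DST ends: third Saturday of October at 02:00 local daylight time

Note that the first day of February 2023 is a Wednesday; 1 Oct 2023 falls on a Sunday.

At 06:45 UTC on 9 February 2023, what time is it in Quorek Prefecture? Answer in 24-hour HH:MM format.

15:45

1 February 2023 is a Wednesday, so the first Saturday is February 4 and the second is February 11.
1 October 2023 is a Sunday, so the first Saturday is October 7 and the third is October 21.
At the standard offset (UTC+09:00), 06:45 UTC + 9h = 15:45 Quorek Prefecture standard time.
The standard-time date in Quorek Prefecture, 9 February 2023, is outside the daylight-saving period (11 February – 21 October), so Quorek Prefecture is on standard time, UTC+09:00.
06:45 UTC + 9h = 15:45 local.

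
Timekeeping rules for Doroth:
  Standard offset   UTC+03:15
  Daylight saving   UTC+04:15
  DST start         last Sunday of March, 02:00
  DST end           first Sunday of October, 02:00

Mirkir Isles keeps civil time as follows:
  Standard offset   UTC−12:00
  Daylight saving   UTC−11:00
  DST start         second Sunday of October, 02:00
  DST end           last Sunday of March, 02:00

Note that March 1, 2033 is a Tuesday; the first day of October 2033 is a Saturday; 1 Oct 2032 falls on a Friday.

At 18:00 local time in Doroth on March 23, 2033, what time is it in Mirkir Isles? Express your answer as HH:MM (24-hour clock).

1 March 2033 is a Tuesday, so Sundays fall on 6, 13, 20, 27; the last is March 27.
1 October 2033 is a Saturday, so the first Sunday is October 2.
March 23, 2033 does not fall between 27 March and 2 October, so daylight saving is not in effect and Doroth is at UTC+03:15.
18:00 Doroth − 3h15m = 14:45 UTC.
1 October 2032 is a Friday, so the first Sunday is October 3 and the second is October 10.
1 March 2033 is a Tuesday, so Sundays fall on 6, 13, 20, 27; the last is March 27.
At the standard offset (UTC−12:00), 14:45 UTC − 12h = 02:45 Mirkir Isles standard time.
Daylight saving runs 10 October 2032 – 27 March 2033; the standard-time date in Mirkir Isles, March 23, 2033, is inside that window, so Mirkir Isles is at UTC−11:00.
14:45 UTC − 11h = 03:45 Mirkir Isles.

03:45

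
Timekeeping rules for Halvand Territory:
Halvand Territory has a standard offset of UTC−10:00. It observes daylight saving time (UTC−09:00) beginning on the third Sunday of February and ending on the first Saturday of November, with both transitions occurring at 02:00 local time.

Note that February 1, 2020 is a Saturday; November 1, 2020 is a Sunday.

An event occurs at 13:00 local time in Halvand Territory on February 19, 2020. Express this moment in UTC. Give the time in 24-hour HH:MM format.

22:00

1 February 2020 is a Saturday, so the first Sunday is February 2 and the third is February 16.
1 November 2020 is a Sunday, so the first Saturday is November 7.
February 19, 2020 falls between 16 February and 7 November, so daylight saving is in effect and Halvand Territory is at UTC−09:00.
13:00 local + 9h = 22:00 UTC.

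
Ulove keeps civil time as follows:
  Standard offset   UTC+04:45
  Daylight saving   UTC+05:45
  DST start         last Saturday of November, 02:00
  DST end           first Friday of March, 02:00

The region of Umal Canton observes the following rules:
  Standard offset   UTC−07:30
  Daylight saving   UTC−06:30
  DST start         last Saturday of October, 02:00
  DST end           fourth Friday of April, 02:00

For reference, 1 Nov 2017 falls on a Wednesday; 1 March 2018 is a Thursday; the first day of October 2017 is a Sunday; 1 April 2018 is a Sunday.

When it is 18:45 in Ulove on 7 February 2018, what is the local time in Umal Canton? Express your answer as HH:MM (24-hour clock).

1 November 2017 is a Wednesday, so Saturdays fall on 4, 11, 18, 25; the last is November 25.
1 March 2018 is a Thursday, so the first Friday is March 2.
7 February 2018 lies within the daylight-saving period (25 November 2017 – 2 March 2018), so Ulove is on daylight time, UTC+05:45.
18:45 Ulove − 5h45m = 13:00 UTC.
1 October 2017 is a Sunday, so Saturdays fall on 7, 14, 21, 28; the last is October 28.
1 April 2018 is a Sunday, so the first Friday is April 6 and the fourth is April 27.
At the standard offset (UTC−07:30), 13:00 UTC − 7h30m = 05:30 Umal Canton standard time.
The standard-time date in Umal Canton, 7 February 2018, falls between 28 October 2017 and 27 April 2018, so daylight saving is in effect and Umal Canton is at UTC−06:30.
13:00 UTC − 6h30m = 06:30 Umal Canton.

06:30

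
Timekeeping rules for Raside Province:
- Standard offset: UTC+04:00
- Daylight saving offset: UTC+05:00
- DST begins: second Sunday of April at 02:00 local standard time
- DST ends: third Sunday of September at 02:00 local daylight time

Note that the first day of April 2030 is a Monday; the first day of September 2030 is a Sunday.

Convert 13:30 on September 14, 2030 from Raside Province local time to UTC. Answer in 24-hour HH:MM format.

08:30

1 April 2030 is a Monday, so the first Sunday is April 7 and the second is April 14.
1 September 2030 is a Sunday, so the first Sunday is September 1 and the third is September 15.
September 14, 2030 falls between 14 April and 15 September, so daylight saving is in effect and Raside Province is at UTC+05:00.
13:30 local − 5h = 08:30 UTC.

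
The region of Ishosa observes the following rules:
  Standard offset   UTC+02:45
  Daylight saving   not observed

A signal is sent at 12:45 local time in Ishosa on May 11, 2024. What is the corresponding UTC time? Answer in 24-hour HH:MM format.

10:00

Ishosa stays on UTC+02:45 all year.
12:45 local − 2h45m = 10:00 UTC.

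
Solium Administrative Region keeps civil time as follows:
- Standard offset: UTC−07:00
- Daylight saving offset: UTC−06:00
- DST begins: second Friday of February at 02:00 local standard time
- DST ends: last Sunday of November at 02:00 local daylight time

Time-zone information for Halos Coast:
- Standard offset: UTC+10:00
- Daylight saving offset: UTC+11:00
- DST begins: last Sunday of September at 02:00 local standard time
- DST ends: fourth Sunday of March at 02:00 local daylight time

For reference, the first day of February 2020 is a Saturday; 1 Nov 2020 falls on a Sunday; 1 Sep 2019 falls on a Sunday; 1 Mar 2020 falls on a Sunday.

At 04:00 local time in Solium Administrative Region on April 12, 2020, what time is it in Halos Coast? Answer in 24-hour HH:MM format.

20:00

1 February 2020 is a Saturday, so the first Friday is February 7 and the second is February 14.
1 November 2020 is a Sunday, so Sundays fall on 1, 8, 15, 22, 29; the last is November 29.
Daylight saving runs 14 February – 29 November; April 12, 2020 is inside that window, so Solium Administrative Region is at UTC−06:00.
04:00 Solium Administrative Region + 6h = 10:00 UTC.
1 September 2019 is a Sunday, so Sundays fall on 1, 8, 15, 22, 29; the last is September 29.
1 March 2020 is a Sunday, so the first Sunday is March 1 and the fourth is March 22.
At the standard offset (UTC+10:00), 10:00 UTC + 10h = 20:00 Halos Coast standard time.
The standard-time date in Halos Coast, April 12, 2020, is outside the daylight-saving period (29 September 2019 – 22 March 2020), so Halos Coast is on standard time, UTC+10:00.
10:00 UTC + 10h = 20:00 Halos Coast.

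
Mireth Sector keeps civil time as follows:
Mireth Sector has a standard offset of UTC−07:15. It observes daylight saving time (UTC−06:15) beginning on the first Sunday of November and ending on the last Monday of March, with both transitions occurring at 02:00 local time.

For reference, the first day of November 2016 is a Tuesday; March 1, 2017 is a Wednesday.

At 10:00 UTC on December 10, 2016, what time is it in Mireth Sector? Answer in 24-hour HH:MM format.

1 November 2016 is a Tuesday, so the first Sunday is November 6.
1 March 2017 is a Wednesday, so Mondays fall on 6, 13, 20, 27; the last is March 27.
At the standard offset (UTC−07:15), 10:00 UTC − 7h15m = 02:45 Mireth Sector standard time.
The standard-time date in Mireth Sector, December 10, 2016, lies within the daylight-saving period (6 November 2016 – 27 March 2017), so Mireth Sector is on daylight time, UTC−06:15.
10:00 UTC − 6h15m = 03:45 local.

03:45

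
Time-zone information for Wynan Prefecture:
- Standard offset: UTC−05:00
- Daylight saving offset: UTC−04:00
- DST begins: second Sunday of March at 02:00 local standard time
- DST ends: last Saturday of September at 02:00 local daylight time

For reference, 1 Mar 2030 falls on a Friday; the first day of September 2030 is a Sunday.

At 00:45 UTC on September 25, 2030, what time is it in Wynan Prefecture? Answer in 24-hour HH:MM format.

20:45

1 March 2030 is a Friday, so the first Sunday is March 3 and the second is March 10.
1 September 2030 is a Sunday, so Saturdays fall on 7, 14, 21, 28; the last is September 28.
At the standard offset (UTC−05:00), 00:45 UTC − 5h = 19:45 Wynan Prefecture standard time (rolling into the previous day, 24 September 2030).
The standard-time date in Wynan Prefecture, September 24, 2030, lies within the daylight-saving period (10 March – 28 September), so Wynan Prefecture is on daylight time, UTC−04:00.
00:45 UTC − 4h = 20:45 local (rolling into the previous day, 24 September 2030).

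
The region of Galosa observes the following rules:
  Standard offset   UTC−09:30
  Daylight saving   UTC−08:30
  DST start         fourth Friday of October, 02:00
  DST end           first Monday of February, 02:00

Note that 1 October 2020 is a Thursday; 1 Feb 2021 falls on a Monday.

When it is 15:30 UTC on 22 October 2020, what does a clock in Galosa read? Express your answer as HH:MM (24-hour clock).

06:00

1 October 2020 is a Thursday, so the first Friday is October 2 and the fourth is October 23.
1 February 2021 is a Monday, so the first Monday is February 1.
At the standard offset (UTC−09:30), 15:30 UTC − 9h30m = 06:00 Galosa standard time.
The standard-time date in Galosa, 22 October 2020, does not fall between 23 October 2020 and 1 February 2021, so daylight saving is not in effect and Galosa is at UTC−09:30.
15:30 UTC − 9h30m = 06:00 local.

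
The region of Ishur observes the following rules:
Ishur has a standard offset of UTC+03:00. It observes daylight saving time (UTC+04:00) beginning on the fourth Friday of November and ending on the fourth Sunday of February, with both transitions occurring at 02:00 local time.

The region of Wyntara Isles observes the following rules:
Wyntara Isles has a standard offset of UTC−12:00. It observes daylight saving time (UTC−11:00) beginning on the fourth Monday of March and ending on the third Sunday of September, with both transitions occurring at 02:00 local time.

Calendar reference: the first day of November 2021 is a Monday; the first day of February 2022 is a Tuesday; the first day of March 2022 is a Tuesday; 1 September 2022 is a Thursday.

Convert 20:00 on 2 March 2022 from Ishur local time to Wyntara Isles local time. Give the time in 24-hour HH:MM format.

1 November 2021 is a Monday, so the first Friday is November 5 and the fourth is November 26.
1 February 2022 is a Tuesday, so the first Sunday is February 6 and the fourth is February 27.
2 March 2022 does not fall between 26 November 2021 and 27 February 2022, so daylight saving is not in effect and Ishur is at UTC+03:00.
20:00 Ishur − 3h = 17:00 UTC.
1 March 2022 is a Tuesday, so the first Monday is March 7 and the fourth is March 28.
1 September 2022 is a Thursday, so the first Sunday is September 4 and the third is September 18.
At the standard offset (UTC−12:00), 17:00 UTC − 12h = 05:00 Wyntara Isles standard time.
Daylight saving runs 28 March – 18 September; the standard-time date in Wyntara Isles, 2 March 2022, is outside that window, so Wyntara Isles is on standard time at UTC−12:00.
17:00 UTC − 12h = 05:00 Wyntara Isles.

05:00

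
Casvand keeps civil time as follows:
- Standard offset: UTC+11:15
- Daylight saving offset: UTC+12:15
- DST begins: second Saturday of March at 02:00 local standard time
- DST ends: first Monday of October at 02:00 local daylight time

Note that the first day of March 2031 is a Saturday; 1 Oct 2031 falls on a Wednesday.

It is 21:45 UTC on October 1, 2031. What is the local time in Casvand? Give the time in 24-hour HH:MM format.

10:00

1 March 2031 is a Saturday, so the first Saturday is March 1 and the second is March 8.
1 October 2031 is a Wednesday, so the first Monday is October 6.
At the standard offset (UTC+11:15), 21:45 UTC + 11h15m = 09:00 Casvand standard time (rolling into the next day, 2 October 2031).
The standard-time date in Casvand, October 2, 2031, falls between 8 March and 6 October, so daylight saving is in effect and Casvand is at UTC+12:15.
21:45 UTC + 12h15m = 10:00 local (rolling into the next day, 2 October 2031).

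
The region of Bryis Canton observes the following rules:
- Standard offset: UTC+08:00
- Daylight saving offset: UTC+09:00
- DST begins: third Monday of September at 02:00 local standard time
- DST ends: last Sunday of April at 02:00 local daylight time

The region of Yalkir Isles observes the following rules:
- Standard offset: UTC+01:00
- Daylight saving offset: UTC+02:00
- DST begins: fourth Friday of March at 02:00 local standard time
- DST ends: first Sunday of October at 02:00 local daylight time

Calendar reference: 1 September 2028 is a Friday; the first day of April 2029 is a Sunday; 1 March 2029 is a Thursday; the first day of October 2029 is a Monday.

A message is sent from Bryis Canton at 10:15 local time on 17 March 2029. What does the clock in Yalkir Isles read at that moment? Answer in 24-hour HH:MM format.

1 September 2028 is a Friday, so the first Monday is September 4 and the third is September 18.
1 April 2029 is a Sunday, so Sundays fall on 1, 8, 15, 22, 29; the last is April 29.
17 March 2029 lies within the daylight-saving period (18 September 2028 – 29 April 2029), so Bryis Canton is on daylight time, UTC+09:00.
10:15 Bryis Canton − 9h = 01:15 UTC.
1 March 2029 is a Thursday, so the first Friday is March 2 and the fourth is March 23.
1 October 2029 is a Monday, so the first Sunday is October 7.
At the standard offset (UTC+01:00), 01:15 UTC + 1h = 02:15 Yalkir Isles standard time.
Daylight saving runs 23 March – 7 October; the standard-time date in Yalkir Isles, 17 March 2029, is outside that window, so Yalkir Isles is on standard time at UTC+01:00.
01:15 UTC + 1h = 02:15 Yalkir Isles.

02:15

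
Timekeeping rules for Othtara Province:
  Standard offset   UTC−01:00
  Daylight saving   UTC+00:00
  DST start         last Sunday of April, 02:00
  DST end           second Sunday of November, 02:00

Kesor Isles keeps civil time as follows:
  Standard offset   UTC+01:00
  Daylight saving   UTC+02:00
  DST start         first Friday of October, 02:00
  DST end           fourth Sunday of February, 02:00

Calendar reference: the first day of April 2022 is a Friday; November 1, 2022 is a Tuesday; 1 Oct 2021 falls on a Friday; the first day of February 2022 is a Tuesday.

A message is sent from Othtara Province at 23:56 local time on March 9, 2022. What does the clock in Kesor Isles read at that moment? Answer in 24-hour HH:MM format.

01:56

1 April 2022 is a Friday, so Sundays fall on 3, 10, 17, 24; the last is April 24.
1 November 2022 is a Tuesday, so the first Sunday is November 6 and the second is November 13.
March 9, 2022 does not fall between 24 April and 13 November, so daylight saving is not in effect and Othtara Province is at UTC−01:00.
23:56 Othtara Province + 1h = 00:56 UTC (rolling into the next day, 10 March 2022).
1 October 2021 is a Friday, so the first Friday is October 1.
1 February 2022 is a Tuesday, so the first Sunday is February 6 and the fourth is February 27.
At the standard offset (UTC+01:00), 00:56 UTC + 1h = 01:56 Kesor Isles standard time.
The standard-time date in Kesor Isles, March 10, 2022, does not fall between 1 October 2021 and 27 February 2022, so daylight saving is not in effect and Kesor Isles is at UTC+01:00.
00:56 UTC + 1h = 01:56 Kesor Isles.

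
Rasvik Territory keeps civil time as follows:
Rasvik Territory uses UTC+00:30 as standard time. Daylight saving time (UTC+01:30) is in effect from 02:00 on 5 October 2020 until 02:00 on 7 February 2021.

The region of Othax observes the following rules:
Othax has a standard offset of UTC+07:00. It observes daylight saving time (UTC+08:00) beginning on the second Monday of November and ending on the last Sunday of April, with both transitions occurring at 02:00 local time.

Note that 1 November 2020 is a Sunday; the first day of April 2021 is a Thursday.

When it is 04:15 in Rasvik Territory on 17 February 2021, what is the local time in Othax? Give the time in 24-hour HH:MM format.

17 February 2021 is outside the daylight-saving period (5 October 2020 – 7 February 2021), so Rasvik Territory is on standard time, UTC+00:30.
04:15 Rasvik Territory − 0h30m = 03:45 UTC.
1 November 2020 is a Sunday, so the first Monday is November 2 and the second is November 9.
1 April 2021 is a Thursday, so Sundays fall on 4, 11, 18, 25; the last is April 25.
At the standard offset (UTC+07:00), 03:45 UTC + 7h = 10:45 Othax standard time.
Daylight saving runs 9 November 2020 – 25 April 2021; the standard-time date in Othax, 17 February 2021, is inside that window, so Othax is at UTC+08:00.
03:45 UTC + 8h = 11:45 Othax.

11:45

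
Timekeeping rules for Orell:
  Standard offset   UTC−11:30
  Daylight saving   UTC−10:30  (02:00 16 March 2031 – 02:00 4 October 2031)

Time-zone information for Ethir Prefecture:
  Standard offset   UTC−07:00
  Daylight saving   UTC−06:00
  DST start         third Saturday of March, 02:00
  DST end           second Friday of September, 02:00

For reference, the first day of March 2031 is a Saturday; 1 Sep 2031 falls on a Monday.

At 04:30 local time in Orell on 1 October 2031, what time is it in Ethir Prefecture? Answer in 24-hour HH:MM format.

08:00

1 October 2031 falls between 16 March and 4 October, so daylight saving is in effect and Orell is at UTC−10:30.
04:30 Orell + 10h30m = 15:00 UTC.
1 March 2031 is a Saturday, so the first Saturday is March 1 and the third is March 15.
1 September 2031 is a Monday, so the first Friday is September 5 and the second is September 12.
At the standard offset (UTC−07:00), 15:00 UTC − 7h = 08:00 Ethir Prefecture standard time.
The standard-time date in Ethir Prefecture, 1 October 2031, is outside the daylight-saving period (15 March – 12 September), so Ethir Prefecture is on standard time, UTC−07:00.
15:00 UTC − 7h = 08:00 Ethir Prefecture.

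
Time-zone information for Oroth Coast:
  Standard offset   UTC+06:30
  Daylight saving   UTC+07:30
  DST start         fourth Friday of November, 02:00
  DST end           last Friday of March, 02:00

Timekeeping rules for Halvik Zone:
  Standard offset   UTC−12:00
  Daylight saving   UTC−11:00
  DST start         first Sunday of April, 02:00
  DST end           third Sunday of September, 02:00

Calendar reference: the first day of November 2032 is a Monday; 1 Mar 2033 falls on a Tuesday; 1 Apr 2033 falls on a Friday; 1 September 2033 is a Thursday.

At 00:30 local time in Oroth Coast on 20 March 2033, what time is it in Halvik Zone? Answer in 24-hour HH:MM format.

1 November 2032 is a Monday, so the first Friday is November 5 and the fourth is November 26.
1 March 2033 is a Tuesday, so Fridays fall on 4, 11, 18, 25; the last is March 25.
20 March 2033 falls between 26 November 2032 and 25 March 2033, so daylight saving is in effect and Oroth Coast is at UTC+07:30.
00:30 Oroth Coast − 7h30m = 17:00 UTC (rolling into the previous day, 19 March 2033).
1 April 2033 is a Friday, so the first Sunday is April 3.
1 September 2033 is a Thursday, so the first Sunday is September 4 and the third is September 18.
At the standard offset (UTC−12:00), 17:00 UTC − 12h = 05:00 Halvik Zone standard time.
The standard-time date in Halvik Zone, 19 March 2033, does not fall between 3 April and 18 September, so daylight saving is not in effect and Halvik Zone is at UTC−12:00.
17:00 UTC − 12h = 05:00 Halvik Zone.

05:00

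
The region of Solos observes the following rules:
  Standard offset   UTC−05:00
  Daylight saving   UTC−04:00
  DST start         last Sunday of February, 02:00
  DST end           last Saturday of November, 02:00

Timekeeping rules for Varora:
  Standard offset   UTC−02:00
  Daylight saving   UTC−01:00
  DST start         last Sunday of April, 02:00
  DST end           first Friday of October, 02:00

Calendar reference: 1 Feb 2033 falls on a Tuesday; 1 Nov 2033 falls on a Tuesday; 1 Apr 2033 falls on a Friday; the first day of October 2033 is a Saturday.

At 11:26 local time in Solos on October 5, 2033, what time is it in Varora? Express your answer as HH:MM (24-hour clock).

1 February 2033 is a Tuesday, so Sundays fall on 6, 13, 20, 27; the last is February 27.
1 November 2033 is a Tuesday, so Saturdays fall on 5, 12, 19, 26; the last is November 26.
October 5, 2033 falls between 27 February and 26 November, so daylight saving is in effect and Solos is at UTC−04:00.
11:26 Solos + 4h = 15:26 UTC.
1 April 2033 is a Friday, so Sundays fall on 3, 10, 17, 24; the last is April 24.
1 October 2033 is a Saturday, so the first Friday is October 7.
At the standard offset (UTC−02:00), 15:26 UTC − 2h = 13:26 Varora standard time.
Daylight saving runs 24 April – 7 October; the standard-time date in Varora, October 5, 2033, is inside that window, so Varora is at UTC−01:00.
15:26 UTC − 1h = 14:26 Varora.

14:26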